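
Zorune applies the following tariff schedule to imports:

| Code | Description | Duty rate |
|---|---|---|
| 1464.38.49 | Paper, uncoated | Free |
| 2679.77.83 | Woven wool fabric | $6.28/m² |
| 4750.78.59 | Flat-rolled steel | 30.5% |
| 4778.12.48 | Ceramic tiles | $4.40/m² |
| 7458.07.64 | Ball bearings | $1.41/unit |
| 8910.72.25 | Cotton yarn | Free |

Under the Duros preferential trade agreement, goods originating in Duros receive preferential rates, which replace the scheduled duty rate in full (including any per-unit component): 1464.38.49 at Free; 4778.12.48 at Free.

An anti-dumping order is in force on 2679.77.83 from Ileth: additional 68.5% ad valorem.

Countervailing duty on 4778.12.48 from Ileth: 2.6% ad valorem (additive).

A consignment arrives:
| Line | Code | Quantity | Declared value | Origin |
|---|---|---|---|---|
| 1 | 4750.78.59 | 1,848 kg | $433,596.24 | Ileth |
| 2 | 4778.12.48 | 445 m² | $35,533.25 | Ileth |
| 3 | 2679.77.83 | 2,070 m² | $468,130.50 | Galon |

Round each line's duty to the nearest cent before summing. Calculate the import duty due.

$148,128.31

Line 1 (4750.78.59, Ileth, 1,848 kg, $433,596.24):
Base rate for 4750.78.59 is 30.5%.
Duty = $433,596.24 × 30.5% = $132,246.85.
Line 2 (4778.12.48, Ileth, 445 m², $35,533.25):
Base rate for 4778.12.48 is $4.40/m².
4778.12.48 has an FTA preferential rate, but origin Ileth is not Duros; base rate stands.
Additional duty on 4778.12.48 from Ileth: +2.6% ad valorem. Applied ad valorem rate = 2.6%.
Duty = $35,533.25 × 2.6% + 445 × $4.40 = $2,881.86.
Line 3 (2679.77.83, Galon, 2,070 m², $468,130.50):
Base rate for 2679.77.83 is $6.28/m².
The additional-duty order on 2679.77.83 targets Ileth, not Galon; it does not apply.
Duty = 2,070 × $6.28 = $12,999.60.
Total = $132,246.85 + $2,881.86 + $12,999.60 = $148,128.31.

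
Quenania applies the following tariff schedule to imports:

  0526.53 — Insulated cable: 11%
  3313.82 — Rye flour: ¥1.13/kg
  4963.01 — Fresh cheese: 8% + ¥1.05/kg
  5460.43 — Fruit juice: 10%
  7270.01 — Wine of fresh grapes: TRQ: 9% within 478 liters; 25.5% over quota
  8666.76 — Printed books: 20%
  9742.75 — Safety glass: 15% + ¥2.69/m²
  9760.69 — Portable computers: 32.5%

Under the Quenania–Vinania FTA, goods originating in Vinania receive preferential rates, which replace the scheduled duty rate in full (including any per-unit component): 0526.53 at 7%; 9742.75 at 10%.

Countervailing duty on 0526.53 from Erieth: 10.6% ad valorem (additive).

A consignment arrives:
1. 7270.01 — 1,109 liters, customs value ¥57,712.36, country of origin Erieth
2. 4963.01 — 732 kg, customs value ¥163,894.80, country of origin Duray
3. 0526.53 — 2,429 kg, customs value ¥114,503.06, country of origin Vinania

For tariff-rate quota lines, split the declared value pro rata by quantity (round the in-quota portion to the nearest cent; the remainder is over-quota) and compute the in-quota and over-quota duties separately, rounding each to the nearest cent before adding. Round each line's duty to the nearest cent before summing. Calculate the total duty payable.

Line 1 (7270.01, Erieth, 1,109 liters, ¥57,712.36):
Code 7270.01 is under a tariff-rate quota (threshold 478 liters). In-quota: 478 liters at 9%; over-quota: 631 liters at 25.5%.
Pro-rata value split: in-quota = ¥57,712.36 × 478/1,109 = ¥24,875.12; over-quota = ¥57,712.36 − ¥24,875.12 = ¥32,837.24.
In-quota duty = ¥24,875.12 × 9% = ¥2,238.76. Over-quota duty = ¥32,837.24 × 25.5% = ¥8,373.50.
Line duty = ¥2,238.76 + ¥8,373.50 = ¥10,612.26.
Line 2 (4963.01, Duray, 732 kg, ¥163,894.80):
Base rate for 4963.01 is 8% + ¥1.05/kg.
Duty = ¥163,894.80 × 8% + 732 × ¥1.05 = ¥13,880.18.
Line 3 (0526.53, Vinania, 2,429 kg, ¥114,503.06):
Base rate for 0526.53 is 11%.
Origin Vinania qualifies under the Quenania–Vinania agreement and 0526.53 is covered: preferential rate 7% applies instead.
The additional-duty order on 0526.53 targets Erieth, not Vinania; it does not apply.
Duty = ¥114,503.06 × 7% = ¥8,015.21.
Total = ¥10,612.26 + ¥13,880.18 + ¥8,015.21 = ¥32,507.65.

¥32,507.65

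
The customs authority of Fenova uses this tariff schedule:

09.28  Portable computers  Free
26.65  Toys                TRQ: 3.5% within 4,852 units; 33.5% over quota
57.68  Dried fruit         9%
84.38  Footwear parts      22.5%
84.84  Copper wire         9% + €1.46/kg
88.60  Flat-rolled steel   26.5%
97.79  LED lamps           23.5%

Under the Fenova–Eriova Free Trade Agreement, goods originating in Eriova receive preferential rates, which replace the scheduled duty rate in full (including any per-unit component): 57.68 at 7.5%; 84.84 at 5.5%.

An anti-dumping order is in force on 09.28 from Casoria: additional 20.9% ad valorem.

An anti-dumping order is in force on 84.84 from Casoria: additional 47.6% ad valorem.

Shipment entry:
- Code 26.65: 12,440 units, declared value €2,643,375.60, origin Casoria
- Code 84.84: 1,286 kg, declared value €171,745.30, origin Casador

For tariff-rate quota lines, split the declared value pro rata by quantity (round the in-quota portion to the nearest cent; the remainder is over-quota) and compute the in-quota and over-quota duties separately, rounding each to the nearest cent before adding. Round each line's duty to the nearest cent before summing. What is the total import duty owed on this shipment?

€593,565.02

Line 1 (26.65, Casoria, 12,440 units, €2,643,375.60):
Code 26.65 is under a tariff-rate quota (threshold 4,852 units). In-quota: 4,852 units at 3.5%; over-quota: 7,588 units at 33.5%.
Pro-rata value split: in-quota = €2,643,375.60 × 4,852/12,440 = €1,031,001.48; over-quota = €2,643,375.60 − €1,031,001.48 = €1,612,374.12.
In-quota duty = €1,031,001.48 × 3.5% = €36,085.05. Over-quota duty = €1,612,374.12 × 33.5% = €540,145.33.
Line duty = €36,085.05 + €540,145.33 = €576,230.38.
Line 2 (84.84, Casador, 1,286 kg, €171,745.30):
Base rate for 84.84 is 9% + €1.46/kg.
84.84 has an FTA preferential rate, but origin Casador is not Eriova; base rate stands.
The additional-duty order on 84.84 targets Casoria, not Casador; it does not apply.
Duty = €171,745.30 × 9% + 1,286 × €1.46 = €17,334.64.
Total = €576,230.38 + €17,334.64 = €593,565.02.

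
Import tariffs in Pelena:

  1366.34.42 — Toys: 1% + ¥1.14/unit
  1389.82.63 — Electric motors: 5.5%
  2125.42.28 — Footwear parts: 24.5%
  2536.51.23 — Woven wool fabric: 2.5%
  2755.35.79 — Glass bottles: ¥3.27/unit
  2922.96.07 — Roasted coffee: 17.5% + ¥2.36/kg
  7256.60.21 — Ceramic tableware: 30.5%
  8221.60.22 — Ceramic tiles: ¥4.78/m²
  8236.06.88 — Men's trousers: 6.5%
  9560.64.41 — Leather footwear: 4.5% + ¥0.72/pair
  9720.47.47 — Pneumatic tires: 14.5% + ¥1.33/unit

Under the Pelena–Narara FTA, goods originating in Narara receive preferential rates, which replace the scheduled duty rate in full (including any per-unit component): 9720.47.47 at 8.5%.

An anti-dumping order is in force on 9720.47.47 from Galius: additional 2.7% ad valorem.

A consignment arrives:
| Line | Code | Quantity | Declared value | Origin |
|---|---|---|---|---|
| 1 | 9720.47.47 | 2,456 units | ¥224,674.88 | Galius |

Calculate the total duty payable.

Line 1 (9720.47.47, Galius, 2,456 units, ¥224,674.88):
Base rate for 9720.47.47 is 14.5% + ¥1.33/unit.
9720.47.47 has an FTA preferential rate, but origin Galius is not Narara; base rate stands.
Additional duty on 9720.47.47 from Galius: +2.7%. Applied ad valorem rate: 14.5% + 2.7% = 17.2%.
Duty = ¥224,674.88 × 17.2% + 2,456 × ¥1.33 = ¥41,910.56.

¥41,910.56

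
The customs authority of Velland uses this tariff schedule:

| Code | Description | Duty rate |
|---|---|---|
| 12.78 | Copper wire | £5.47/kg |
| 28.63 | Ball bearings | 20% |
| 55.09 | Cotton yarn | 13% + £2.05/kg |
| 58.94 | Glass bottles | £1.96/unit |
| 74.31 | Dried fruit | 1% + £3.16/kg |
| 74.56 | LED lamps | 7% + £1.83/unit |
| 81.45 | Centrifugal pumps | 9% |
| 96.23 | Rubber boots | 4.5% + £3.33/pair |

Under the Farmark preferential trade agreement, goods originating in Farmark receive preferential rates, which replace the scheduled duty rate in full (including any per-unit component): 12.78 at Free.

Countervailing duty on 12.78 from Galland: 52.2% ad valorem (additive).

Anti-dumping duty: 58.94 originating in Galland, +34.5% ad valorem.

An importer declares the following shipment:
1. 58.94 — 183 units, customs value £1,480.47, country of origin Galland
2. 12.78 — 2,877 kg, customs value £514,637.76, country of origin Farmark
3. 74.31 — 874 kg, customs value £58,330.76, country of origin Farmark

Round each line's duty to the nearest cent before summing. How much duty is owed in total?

Line 1 (58.94, Galland, 183 units, £1,480.47):
Base rate for 58.94 is £1.96/unit.
Additional duty on 58.94 from Galland: +34.5% ad valorem. Applied ad valorem rate = 34.5%.
Duty = £1,480.47 × 34.5% + 183 × £1.96 = £869.44.
Line 2 (12.78, Farmark, 2,877 kg, £514,637.76):
Base rate for 12.78 is £5.47/kg.
Origin Farmark qualifies under the Velland–Farmark agreement and 12.78 is covered: preferential rate Free applies instead.
The additional-duty order on 12.78 targets Galland, not Farmark; it does not apply.
Duty = £514,637.76 × 0% = £0.00.
Line 3 (74.31, Farmark, 874 kg, £58,330.76):
Base rate for 74.31 is 1% + £3.16/kg.
Origin Farmark is the FTA partner but 74.31 is not on the preference list; base rate stands.
Duty = £58,330.76 × 1% + 874 × £3.16 = £3,345.15.
Total = £869.44 + £0.00 + £3,345.15 = £4,214.59.

£4,214.59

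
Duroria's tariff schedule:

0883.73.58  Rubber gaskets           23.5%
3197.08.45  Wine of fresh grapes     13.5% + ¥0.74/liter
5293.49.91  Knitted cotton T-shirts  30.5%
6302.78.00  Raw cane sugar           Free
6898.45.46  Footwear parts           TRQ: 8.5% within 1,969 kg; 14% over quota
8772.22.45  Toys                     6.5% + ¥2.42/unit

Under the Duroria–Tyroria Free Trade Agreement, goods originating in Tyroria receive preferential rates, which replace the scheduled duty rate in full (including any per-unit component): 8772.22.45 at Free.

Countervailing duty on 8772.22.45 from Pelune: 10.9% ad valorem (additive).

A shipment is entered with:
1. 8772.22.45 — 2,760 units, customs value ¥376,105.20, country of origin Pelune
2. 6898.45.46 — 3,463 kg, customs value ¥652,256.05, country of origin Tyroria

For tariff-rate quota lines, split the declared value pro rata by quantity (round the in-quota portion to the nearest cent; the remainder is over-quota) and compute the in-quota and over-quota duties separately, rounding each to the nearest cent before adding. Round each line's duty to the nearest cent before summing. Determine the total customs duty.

Line 1 (8772.22.45, Pelune, 2,760 units, ¥376,105.20):
Base rate for 8772.22.45 is 6.5% + ¥2.42/unit.
8772.22.45 has an FTA preferential rate, but origin Pelune is not Tyroria; base rate stands.
Additional duty on 8772.22.45 from Pelune: +10.9%. Applied ad valorem rate: 6.5% + 10.9% = 17.4%.
Duty = ¥376,105.20 × 17.4% + 2,760 × ¥2.42 = ¥72,121.50.
Line 2 (6898.45.46, Tyroria, 3,463 kg, ¥652,256.05):
Code 6898.45.46 is under a tariff-rate quota (threshold 1,969 kg). In-quota: 1,969 kg at 8.5%; over-quota: 1,494 kg at 14%.
Pro-rata value split: in-quota = ¥652,256.05 × 1,969/3,463 = ¥370,861.15; over-quota = ¥652,256.05 − ¥370,861.15 = ¥281,394.90.
In-quota duty = ¥370,861.15 × 8.5% = ¥31,523.20. Over-quota duty = ¥281,394.90 × 14% = ¥39,395.29.
Line duty = ¥31,523.20 + ¥39,395.29 = ¥70,918.49.
Total = ¥72,121.50 + ¥70,918.49 = ¥143,039.99.

¥143,039.99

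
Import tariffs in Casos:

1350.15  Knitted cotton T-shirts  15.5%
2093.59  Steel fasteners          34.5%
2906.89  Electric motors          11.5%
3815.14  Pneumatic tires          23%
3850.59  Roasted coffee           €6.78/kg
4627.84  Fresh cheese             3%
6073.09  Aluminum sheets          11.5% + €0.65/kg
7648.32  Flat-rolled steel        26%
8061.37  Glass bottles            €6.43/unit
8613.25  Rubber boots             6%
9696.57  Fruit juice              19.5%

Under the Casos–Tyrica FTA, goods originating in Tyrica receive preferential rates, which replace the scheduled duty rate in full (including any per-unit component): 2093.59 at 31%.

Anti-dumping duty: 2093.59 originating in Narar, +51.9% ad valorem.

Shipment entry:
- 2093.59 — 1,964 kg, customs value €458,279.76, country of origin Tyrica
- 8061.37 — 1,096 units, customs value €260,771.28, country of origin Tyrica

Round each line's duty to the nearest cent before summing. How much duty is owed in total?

Line 1 (2093.59, Tyrica, 1,964 kg, €458,279.76):
Base rate for 2093.59 is 34.5%.
Origin Tyrica qualifies under the Casos–Tyrica agreement and 2093.59 is covered: preferential rate 31% applies instead.
The additional-duty order on 2093.59 targets Narar, not Tyrica; it does not apply.
Duty = €458,279.76 × 31% = €142,066.73.
Line 2 (8061.37, Tyrica, 1,096 units, €260,771.28):
Base rate for 8061.37 is €6.43/unit.
Origin Tyrica is the FTA partner but 8061.37 is not on the preference list; base rate stands.
Duty = 1,096 × €6.43 = €7,047.28.
Total = €142,066.73 + €7,047.28 = €149,114.01.

€149,114.01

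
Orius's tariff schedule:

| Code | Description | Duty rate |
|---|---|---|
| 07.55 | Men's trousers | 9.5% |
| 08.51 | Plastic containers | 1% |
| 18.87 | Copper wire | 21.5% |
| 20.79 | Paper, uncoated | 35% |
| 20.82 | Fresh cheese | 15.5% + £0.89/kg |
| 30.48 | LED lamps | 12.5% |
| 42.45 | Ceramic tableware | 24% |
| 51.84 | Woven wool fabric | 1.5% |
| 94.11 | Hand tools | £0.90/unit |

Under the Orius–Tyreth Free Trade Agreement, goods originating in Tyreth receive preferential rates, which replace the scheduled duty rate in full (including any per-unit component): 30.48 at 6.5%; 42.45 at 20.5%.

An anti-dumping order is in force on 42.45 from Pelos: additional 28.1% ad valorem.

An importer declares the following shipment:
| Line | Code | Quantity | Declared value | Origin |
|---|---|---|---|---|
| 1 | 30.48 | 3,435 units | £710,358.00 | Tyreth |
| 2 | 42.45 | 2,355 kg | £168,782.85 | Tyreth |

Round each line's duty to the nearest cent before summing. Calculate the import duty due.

Line 1 (30.48, Tyreth, 3,435 units, £710,358.00):
Base rate for 30.48 is 12.5%.
Origin Tyreth qualifies under the Orius–Tyreth agreement and 30.48 is covered: preferential rate 6.5% applies instead.
Duty = £710,358.00 × 6.5% = £46,173.27.
Line 2 (42.45, Tyreth, 2,355 kg, £168,782.85):
Base rate for 42.45 is 24%.
Origin Tyreth qualifies under the Orius–Tyreth agreement and 42.45 is covered: preferential rate 20.5% applies instead.
The additional-duty order on 42.45 targets Pelos, not Tyreth; it does not apply.
Duty = £168,782.85 × 20.5% = £34,600.48.
Total = £46,173.27 + £34,600.48 = £80,773.75.

£80,773.75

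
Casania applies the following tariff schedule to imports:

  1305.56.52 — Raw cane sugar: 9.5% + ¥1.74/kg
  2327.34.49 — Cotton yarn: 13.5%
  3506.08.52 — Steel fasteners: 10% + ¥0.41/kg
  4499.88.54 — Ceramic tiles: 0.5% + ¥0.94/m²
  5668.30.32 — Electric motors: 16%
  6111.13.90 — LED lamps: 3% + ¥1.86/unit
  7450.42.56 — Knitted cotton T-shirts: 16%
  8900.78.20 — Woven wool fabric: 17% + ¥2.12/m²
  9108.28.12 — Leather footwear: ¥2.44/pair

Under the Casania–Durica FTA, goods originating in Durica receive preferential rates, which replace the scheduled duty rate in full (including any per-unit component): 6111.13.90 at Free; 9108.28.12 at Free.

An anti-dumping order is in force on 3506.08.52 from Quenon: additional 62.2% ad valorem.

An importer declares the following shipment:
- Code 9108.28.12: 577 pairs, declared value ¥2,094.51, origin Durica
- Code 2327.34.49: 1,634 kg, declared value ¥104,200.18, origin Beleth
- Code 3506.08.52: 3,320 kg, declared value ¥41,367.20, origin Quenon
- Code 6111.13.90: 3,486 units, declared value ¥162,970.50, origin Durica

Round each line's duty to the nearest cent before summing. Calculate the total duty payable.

¥45,295.34

Line 1 (9108.28.12, Durica, 577 pairs, ¥2,094.51):
Base rate for 9108.28.12 is ¥2.44/pair.
Origin Durica qualifies under the Casania–Durica agreement and 9108.28.12 is covered: preferential rate Free applies instead.
Duty = ¥2,094.51 × 0% = ¥0.00.
Line 2 (2327.34.49, Beleth, 1,634 kg, ¥104,200.18):
Base rate for 2327.34.49 is 13.5%.
Duty = ¥104,200.18 × 13.5% = ¥14,067.02.
Line 3 (3506.08.52, Quenon, 3,320 kg, ¥41,367.20):
Base rate for 3506.08.52 is 10% + ¥0.41/kg.
Additional duty on 3506.08.52 from Quenon: +62.2%. Applied ad valorem rate: 10% + 62.2% = 72.2%.
Duty = ¥41,367.20 × 72.2% + 3,320 × ¥0.41 = ¥31,228.32.
Line 4 (6111.13.90, Durica, 3,486 units, ¥162,970.50):
Base rate for 6111.13.90 is 3% + ¥1.86/unit.
Origin Durica qualifies under the Casania–Durica agreement and 6111.13.90 is covered: preferential rate Free applies instead.
Duty = ¥162,970.50 × 0% = ¥0.00.
Total = ¥0.00 + ¥14,067.02 + ¥31,228.32 + ¥0.00 = ¥45,295.34.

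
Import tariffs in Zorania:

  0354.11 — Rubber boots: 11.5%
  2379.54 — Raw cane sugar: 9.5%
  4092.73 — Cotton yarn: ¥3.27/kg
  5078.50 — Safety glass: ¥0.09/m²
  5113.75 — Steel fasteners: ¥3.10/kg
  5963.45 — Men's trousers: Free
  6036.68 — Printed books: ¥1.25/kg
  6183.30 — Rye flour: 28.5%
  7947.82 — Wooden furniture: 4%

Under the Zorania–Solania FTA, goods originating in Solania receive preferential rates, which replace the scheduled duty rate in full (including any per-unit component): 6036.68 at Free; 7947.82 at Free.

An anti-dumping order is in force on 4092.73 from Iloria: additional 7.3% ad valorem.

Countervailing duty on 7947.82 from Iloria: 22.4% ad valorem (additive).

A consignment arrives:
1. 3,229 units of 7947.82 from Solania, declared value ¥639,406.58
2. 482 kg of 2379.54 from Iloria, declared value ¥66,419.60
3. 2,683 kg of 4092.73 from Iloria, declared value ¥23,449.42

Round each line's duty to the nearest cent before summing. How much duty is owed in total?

Line 1 (7947.82, Solania, 3,229 units, ¥639,406.58):
Base rate for 7947.82 is 4%.
Origin Solania qualifies under the Zorania–Solania agreement and 7947.82 is covered: preferential rate Free applies instead.
The additional-duty order on 7947.82 targets Iloria, not Solania; it does not apply.
Duty = ¥639,406.58 × 0% = ¥0.00.
Line 2 (2379.54, Iloria, 482 kg, ¥66,419.60):
Base rate for 2379.54 is 9.5%.
Duty = ¥66,419.60 × 9.5% = ¥6,309.86.
Line 3 (4092.73, Iloria, 2,683 kg, ¥23,449.42):
Base rate for 4092.73 is ¥3.27/kg.
Additional duty on 4092.73 from Iloria: +7.3% ad valorem. Applied ad valorem rate = 7.3%.
Duty = ¥23,449.42 × 7.3% + 2,683 × ¥3.27 = ¥10,485.22.
Total = ¥0.00 + ¥6,309.86 + ¥10,485.22 = ¥16,795.08.

¥16,795.08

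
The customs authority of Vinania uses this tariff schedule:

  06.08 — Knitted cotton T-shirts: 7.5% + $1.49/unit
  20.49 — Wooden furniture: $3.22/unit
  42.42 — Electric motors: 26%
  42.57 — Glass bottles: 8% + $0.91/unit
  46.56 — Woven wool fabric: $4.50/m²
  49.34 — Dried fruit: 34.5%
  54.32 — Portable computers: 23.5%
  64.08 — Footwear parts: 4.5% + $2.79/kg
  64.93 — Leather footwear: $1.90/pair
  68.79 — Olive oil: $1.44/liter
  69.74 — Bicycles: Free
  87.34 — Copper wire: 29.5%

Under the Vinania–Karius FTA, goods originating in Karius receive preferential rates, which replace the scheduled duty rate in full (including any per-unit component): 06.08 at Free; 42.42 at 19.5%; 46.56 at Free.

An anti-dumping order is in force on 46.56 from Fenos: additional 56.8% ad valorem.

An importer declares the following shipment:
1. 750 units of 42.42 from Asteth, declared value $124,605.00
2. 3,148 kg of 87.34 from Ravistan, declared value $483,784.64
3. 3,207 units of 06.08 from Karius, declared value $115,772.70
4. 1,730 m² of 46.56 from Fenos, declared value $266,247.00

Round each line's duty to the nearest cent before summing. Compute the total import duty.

Line 1 (42.42, Asteth, 750 units, $124,605.00):
Base rate for 42.42 is 26%.
42.42 has an FTA preferential rate, but origin Asteth is not Karius; base rate stands.
Duty = $124,605.00 × 26% = $32,397.30.
Line 2 (87.34, Ravistan, 3,148 kg, $483,784.64):
Base rate for 87.34 is 29.5%.
Duty = $483,784.64 × 29.5% = $142,716.47.
Line 3 (06.08, Karius, 3,207 units, $115,772.70):
Base rate for 06.08 is 7.5% + $1.49/unit.
Origin Karius qualifies under the Vinania–Karius agreement and 06.08 is covered: preferential rate Free applies instead.
Duty = $115,772.70 × 0% = $0.00.
Line 4 (46.56, Fenos, 1,730 m², $266,247.00):
Base rate for 46.56 is $4.50/m².
46.56 has an FTA preferential rate, but origin Fenos is not Karius; base rate stands.
Additional duty on 46.56 from Fenos: +56.8% ad valorem. Applied ad valorem rate = 56.8%.
Duty = $266,247.00 × 56.8% + 1,730 × $4.50 = $159,013.30.
Total = $32,397.30 + $142,716.47 + $0.00 + $159,013.30 = $334,127.07.

$334,127.07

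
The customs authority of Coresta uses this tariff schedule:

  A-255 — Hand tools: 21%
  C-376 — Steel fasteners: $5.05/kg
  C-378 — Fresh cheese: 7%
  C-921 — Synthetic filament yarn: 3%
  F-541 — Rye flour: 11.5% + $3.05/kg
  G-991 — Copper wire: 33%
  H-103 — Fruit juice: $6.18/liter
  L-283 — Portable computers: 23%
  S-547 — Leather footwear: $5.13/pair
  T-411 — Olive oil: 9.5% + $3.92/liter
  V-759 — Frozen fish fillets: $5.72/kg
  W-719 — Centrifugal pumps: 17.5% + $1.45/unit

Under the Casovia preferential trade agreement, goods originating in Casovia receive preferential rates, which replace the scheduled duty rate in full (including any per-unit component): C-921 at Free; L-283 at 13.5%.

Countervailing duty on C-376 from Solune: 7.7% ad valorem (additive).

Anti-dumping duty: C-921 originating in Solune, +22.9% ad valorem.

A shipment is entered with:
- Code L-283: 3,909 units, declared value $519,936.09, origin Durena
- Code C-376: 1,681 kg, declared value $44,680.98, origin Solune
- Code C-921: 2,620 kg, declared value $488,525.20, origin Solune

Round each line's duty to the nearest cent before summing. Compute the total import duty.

$258,042.82

Line 1 (L-283, Durena, 3,909 units, $519,936.09):
Base rate for L-283 is 23%.
L-283 has an FTA preferential rate, but origin Durena is not Casovia; base rate stands.
Duty = $519,936.09 × 23% = $119,585.30.
Line 2 (C-376, Solune, 1,681 kg, $44,680.98):
Base rate for C-376 is $5.05/kg.
Additional duty on C-376 from Solune: +7.7% ad valorem. Applied ad valorem rate = 7.7%.
Duty = $44,680.98 × 7.7% + 1,681 × $5.05 = $11,929.49.
Line 3 (C-921, Solune, 2,620 kg, $488,525.20):
Base rate for C-921 is 3%.
C-921 has an FTA preferential rate, but origin Solune is not Casovia; base rate stands.
Additional duty on C-921 from Solune: +22.9%. Applied ad valorem rate: 3% + 22.9% = 25.9%.
Duty = $488,525.20 × 25.9% = $126,528.03.
Total = $119,585.30 + $11,929.49 + $126,528.03 = $258,042.82.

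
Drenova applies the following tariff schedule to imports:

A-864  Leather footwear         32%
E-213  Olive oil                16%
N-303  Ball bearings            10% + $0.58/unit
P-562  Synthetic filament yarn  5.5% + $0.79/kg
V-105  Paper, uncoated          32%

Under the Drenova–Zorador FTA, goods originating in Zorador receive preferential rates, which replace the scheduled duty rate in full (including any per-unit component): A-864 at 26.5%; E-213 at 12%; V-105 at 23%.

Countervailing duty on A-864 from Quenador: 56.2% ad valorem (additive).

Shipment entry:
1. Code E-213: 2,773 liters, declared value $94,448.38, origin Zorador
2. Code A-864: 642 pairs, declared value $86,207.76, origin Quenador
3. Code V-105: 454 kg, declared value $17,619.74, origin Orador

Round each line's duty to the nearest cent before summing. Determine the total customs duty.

Line 1 (E-213, Zorador, 2,773 liters, $94,448.38):
Base rate for E-213 is 16%.
Origin Zorador qualifies under the Drenova–Zorador agreement and E-213 is covered: preferential rate 12% applies instead.
Duty = $94,448.38 × 12% = $11,333.81.
Line 2 (A-864, Quenador, 642 pairs, $86,207.76):
Base rate for A-864 is 32%.
A-864 has an FTA preferential rate, but origin Quenador is not Zorador; base rate stands.
Additional duty on A-864 from Quenador: +56.2%. Applied ad valorem rate: 32% + 56.2% = 88.2%.
Duty = $86,207.76 × 88.2% = $76,035.24.
Line 3 (V-105, Orador, 454 kg, $17,619.74):
Base rate for V-105 is 32%.
V-105 has an FTA preferential rate, but origin Orador is not Zorador; base rate stands.
Duty = $17,619.74 × 32% = $5,638.32.
Total = $11,333.81 + $76,035.24 + $5,638.32 = $93,007.37.

$93,007.37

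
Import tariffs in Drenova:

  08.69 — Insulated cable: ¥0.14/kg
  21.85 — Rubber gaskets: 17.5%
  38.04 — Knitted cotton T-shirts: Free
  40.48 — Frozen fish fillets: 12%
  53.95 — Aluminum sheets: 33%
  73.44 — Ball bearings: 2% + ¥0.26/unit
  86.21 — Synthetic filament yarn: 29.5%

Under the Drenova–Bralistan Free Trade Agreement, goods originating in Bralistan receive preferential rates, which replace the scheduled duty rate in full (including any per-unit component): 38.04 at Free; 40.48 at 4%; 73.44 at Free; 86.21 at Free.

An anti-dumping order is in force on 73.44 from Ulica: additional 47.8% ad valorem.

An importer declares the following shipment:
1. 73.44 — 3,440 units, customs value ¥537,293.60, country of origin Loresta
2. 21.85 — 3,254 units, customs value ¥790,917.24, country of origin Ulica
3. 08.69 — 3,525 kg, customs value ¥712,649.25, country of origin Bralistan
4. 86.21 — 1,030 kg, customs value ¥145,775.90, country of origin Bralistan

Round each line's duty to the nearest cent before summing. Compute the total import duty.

Line 1 (73.44, Loresta, 3,440 units, ¥537,293.60):
Base rate for 73.44 is 2% + ¥0.26/unit.
73.44 has an FTA preferential rate, but origin Loresta is not Bralistan; base rate stands.
The additional-duty order on 73.44 targets Ulica, not Loresta; it does not apply.
Duty = ¥537,293.60 × 2% + 3,440 × ¥0.26 = ¥11,640.27.
Line 2 (21.85, Ulica, 3,254 units, ¥790,917.24):
Base rate for 21.85 is 17.5%.
Duty = ¥790,917.24 × 17.5% = ¥138,410.52.
Line 3 (08.69, Bralistan, 3,525 kg, ¥712,649.25):
Base rate for 08.69 is ¥0.14/kg.
Origin Bralistan is the FTA partner but 08.69 is not on the preference list; base rate stands.
Duty = 3,525 × ¥0.14 = ¥493.50.
Line 4 (86.21, Bralistan, 1,030 kg, ¥145,775.90):
Base rate for 86.21 is 29.5%.
Origin Bralistan qualifies under the Drenova–Bralistan agreement and 86.21 is covered: preferential rate Free applies instead.
Duty = ¥145,775.90 × 0% = ¥0.00.
Total = ¥11,640.27 + ¥138,410.52 + ¥493.50 + ¥0.00 = ¥150,544.29.

¥150,544.29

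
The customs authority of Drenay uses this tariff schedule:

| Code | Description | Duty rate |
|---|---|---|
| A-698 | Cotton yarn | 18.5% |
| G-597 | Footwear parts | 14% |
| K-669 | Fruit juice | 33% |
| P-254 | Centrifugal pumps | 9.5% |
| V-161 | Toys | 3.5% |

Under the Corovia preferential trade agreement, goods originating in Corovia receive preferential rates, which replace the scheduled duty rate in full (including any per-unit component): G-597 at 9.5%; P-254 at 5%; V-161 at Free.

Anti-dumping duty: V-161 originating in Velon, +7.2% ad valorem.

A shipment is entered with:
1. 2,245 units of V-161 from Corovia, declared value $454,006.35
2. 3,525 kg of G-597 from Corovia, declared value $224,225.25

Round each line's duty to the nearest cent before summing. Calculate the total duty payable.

Line 1 (V-161, Corovia, 2,245 units, $454,006.35):
Base rate for V-161 is 3.5%.
Origin Corovia qualifies under the Drenay–Corovia agreement and V-161 is covered: preferential rate Free applies instead.
The additional-duty order on V-161 targets Velon, not Corovia; it does not apply.
Duty = $454,006.35 × 0% = $0.00.
Line 2 (G-597, Corovia, 3,525 kg, $224,225.25):
Base rate for G-597 is 14%.
Origin Corovia qualifies under the Drenay–Corovia agreement and G-597 is covered: preferential rate 9.5% applies instead.
Duty = $224,225.25 × 9.5% = $21,301.40.
Total = $0.00 + $21,301.40 = $21,301.40.

$21,301.40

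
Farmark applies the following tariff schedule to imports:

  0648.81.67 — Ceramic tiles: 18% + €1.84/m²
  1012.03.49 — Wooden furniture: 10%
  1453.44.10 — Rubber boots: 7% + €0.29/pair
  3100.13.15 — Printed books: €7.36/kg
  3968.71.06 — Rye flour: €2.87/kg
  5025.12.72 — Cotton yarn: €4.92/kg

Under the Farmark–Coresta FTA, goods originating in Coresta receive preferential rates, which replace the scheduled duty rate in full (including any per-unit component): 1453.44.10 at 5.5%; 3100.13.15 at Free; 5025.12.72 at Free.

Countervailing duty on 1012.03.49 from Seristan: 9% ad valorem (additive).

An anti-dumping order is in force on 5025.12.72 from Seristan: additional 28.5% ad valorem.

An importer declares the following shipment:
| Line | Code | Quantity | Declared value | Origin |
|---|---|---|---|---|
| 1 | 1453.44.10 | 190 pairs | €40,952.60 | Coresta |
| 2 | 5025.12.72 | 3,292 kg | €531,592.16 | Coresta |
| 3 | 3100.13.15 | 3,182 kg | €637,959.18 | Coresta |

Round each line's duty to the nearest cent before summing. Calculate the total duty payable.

€2,252.39

Line 1 (1453.44.10, Coresta, 190 pairs, €40,952.60):
Base rate for 1453.44.10 is 7% + €0.29/pair.
Origin Coresta qualifies under the Farmark–Coresta agreement and 1453.44.10 is covered: preferential rate 5.5% applies instead.
Duty = €40,952.60 × 5.5% = €2,252.39.
Line 2 (5025.12.72, Coresta, 3,292 kg, €531,592.16):
Base rate for 5025.12.72 is €4.92/kg.
Origin Coresta qualifies under the Farmark–Coresta agreement and 5025.12.72 is covered: preferential rate Free applies instead.
The additional-duty order on 5025.12.72 targets Seristan, not Coresta; it does not apply.
Duty = €531,592.16 × 0% = €0.00.
Line 3 (3100.13.15, Coresta, 3,182 kg, €637,959.18):
Base rate for 3100.13.15 is €7.36/kg.
Origin Coresta qualifies under the Farmark–Coresta agreement and 3100.13.15 is covered: preferential rate Free applies instead.
Duty = €637,959.18 × 0% = €0.00.
Total = €2,252.39 + €0.00 + €0.00 = €2,252.39.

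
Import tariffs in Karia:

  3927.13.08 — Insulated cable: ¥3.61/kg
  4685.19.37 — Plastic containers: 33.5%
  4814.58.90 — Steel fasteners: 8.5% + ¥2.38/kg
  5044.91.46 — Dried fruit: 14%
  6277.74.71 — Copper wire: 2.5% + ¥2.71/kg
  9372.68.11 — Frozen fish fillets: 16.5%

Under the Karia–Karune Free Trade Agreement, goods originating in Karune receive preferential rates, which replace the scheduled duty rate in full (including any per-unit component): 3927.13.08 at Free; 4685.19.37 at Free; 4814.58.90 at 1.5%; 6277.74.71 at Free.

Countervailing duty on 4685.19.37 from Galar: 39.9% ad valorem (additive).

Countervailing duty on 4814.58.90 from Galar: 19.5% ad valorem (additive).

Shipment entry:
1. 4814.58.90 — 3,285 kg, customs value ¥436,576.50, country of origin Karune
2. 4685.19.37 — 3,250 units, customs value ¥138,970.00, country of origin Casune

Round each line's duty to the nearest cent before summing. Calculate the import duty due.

¥53,103.60

Line 1 (4814.58.90, Karune, 3,285 kg, ¥436,576.50):
Base rate for 4814.58.90 is 8.5% + ¥2.38/kg.
Origin Karune qualifies under the Karia–Karune agreement and 4814.58.90 is covered: preferential rate 1.5% applies instead.
The additional-duty order on 4814.58.90 targets Galar, not Karune; it does not apply.
Duty = ¥436,576.50 × 1.5% = ¥6,548.65.
Line 2 (4685.19.37, Casune, 3,250 units, ¥138,970.00):
Base rate for 4685.19.37 is 33.5%.
4685.19.37 has an FTA preferential rate, but origin Casune is not Karune; base rate stands.
The additional-duty order on 4685.19.37 targets Galar, not Casune; it does not apply.
Duty = ¥138,970.00 × 33.5% = ¥46,554.95.
Total = ¥6,548.65 + ¥46,554.95 = ¥53,103.60.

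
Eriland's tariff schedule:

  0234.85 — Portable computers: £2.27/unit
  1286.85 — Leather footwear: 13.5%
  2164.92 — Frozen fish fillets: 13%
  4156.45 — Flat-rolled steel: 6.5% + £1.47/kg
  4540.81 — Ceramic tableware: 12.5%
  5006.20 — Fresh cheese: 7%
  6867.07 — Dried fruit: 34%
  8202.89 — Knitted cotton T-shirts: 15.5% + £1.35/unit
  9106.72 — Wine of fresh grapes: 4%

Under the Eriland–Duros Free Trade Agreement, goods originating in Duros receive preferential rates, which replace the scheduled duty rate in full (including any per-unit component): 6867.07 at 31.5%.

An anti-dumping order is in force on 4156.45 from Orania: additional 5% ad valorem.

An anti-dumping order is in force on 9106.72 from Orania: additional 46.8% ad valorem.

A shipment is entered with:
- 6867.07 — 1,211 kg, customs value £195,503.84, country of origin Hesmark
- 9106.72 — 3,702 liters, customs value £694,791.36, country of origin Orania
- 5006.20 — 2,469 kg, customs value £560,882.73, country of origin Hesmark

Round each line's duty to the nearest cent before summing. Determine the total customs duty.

£458,687.11

Line 1 (6867.07, Hesmark, 1,211 kg, £195,503.84):
Base rate for 6867.07 is 34%.
6867.07 has an FTA preferential rate, but origin Hesmark is not Duros; base rate stands.
Duty = £195,503.84 × 34% = £66,471.31.
Line 2 (9106.72, Orania, 3,702 liters, £694,791.36):
Base rate for 9106.72 is 4%.
Additional duty on 9106.72 from Orania: +46.8%. Applied ad valorem rate: 4% + 46.8% = 50.8%.
Duty = £694,791.36 × 50.8% = £352,954.01.
Line 3 (5006.20, Hesmark, 2,469 kg, £560,882.73):
Base rate for 5006.20 is 7%.
Duty = £560,882.73 × 7% = £39,261.79.
Total = £66,471.31 + £352,954.01 + £39,261.79 = £458,687.11.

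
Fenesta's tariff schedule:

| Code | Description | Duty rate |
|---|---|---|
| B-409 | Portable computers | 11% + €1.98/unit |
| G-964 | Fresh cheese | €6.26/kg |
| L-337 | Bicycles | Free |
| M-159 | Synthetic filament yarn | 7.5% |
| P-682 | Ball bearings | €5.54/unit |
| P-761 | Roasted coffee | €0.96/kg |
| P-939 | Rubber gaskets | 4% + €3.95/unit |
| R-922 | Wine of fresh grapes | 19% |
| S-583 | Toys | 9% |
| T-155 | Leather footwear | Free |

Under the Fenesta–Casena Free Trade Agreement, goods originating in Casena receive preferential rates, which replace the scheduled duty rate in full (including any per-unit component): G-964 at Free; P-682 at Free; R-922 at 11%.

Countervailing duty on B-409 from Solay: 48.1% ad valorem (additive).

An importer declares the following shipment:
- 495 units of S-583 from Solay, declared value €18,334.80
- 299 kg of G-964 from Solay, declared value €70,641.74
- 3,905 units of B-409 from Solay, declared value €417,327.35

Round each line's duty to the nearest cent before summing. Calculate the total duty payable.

€257,894.23

Line 1 (S-583, Solay, 495 units, €18,334.80):
Base rate for S-583 is 9%.
Duty = €18,334.80 × 9% = €1,650.13.
Line 2 (G-964, Solay, 299 kg, €70,641.74):
Base rate for G-964 is €6.26/kg.
G-964 has an FTA preferential rate, but origin Solay is not Casena; base rate stands.
Duty = 299 × €6.26 = €1,871.74.
Line 3 (B-409, Solay, 3,905 units, €417,327.35):
Base rate for B-409 is 11% + €1.98/unit.
Additional duty on B-409 from Solay: +48.1%. Applied ad valorem rate: 11% + 48.1% = 59.1%.
Duty = €417,327.35 × 59.1% + 3,905 × €1.98 = €254,372.36.
Total = €1,650.13 + €1,871.74 + €254,372.36 = €257,894.23.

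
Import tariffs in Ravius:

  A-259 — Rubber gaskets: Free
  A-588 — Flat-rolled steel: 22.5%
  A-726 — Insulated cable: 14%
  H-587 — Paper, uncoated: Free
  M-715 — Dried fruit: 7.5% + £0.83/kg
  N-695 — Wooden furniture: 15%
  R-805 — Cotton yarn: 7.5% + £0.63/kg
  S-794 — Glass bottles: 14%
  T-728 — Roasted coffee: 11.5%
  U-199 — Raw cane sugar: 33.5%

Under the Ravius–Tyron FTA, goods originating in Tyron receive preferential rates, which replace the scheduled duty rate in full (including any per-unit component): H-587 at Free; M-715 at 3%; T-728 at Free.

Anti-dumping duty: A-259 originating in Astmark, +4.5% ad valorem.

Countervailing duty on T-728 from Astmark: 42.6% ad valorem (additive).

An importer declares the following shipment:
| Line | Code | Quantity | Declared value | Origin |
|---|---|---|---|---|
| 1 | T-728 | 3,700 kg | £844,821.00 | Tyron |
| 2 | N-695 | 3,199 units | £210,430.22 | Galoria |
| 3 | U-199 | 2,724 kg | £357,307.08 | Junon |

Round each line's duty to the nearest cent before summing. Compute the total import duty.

£151,262.40

Line 1 (T-728, Tyron, 3,700 kg, £844,821.00):
Base rate for T-728 is 11.5%.
Origin Tyron qualifies under the Ravius–Tyron agreement and T-728 is covered: preferential rate Free applies instead.
The additional-duty order on T-728 targets Astmark, not Tyron; it does not apply.
Duty = £844,821.00 × 0% = £0.00.
Line 2 (N-695, Galoria, 3,199 units, £210,430.22):
Base rate for N-695 is 15%.
Duty = £210,430.22 × 15% = £31,564.53.
Line 3 (U-199, Junon, 2,724 kg, £357,307.08):
Base rate for U-199 is 33.5%.
Duty = £357,307.08 × 33.5% = £119,697.87.
Total = £0.00 + £31,564.53 + £119,697.87 = £151,262.40.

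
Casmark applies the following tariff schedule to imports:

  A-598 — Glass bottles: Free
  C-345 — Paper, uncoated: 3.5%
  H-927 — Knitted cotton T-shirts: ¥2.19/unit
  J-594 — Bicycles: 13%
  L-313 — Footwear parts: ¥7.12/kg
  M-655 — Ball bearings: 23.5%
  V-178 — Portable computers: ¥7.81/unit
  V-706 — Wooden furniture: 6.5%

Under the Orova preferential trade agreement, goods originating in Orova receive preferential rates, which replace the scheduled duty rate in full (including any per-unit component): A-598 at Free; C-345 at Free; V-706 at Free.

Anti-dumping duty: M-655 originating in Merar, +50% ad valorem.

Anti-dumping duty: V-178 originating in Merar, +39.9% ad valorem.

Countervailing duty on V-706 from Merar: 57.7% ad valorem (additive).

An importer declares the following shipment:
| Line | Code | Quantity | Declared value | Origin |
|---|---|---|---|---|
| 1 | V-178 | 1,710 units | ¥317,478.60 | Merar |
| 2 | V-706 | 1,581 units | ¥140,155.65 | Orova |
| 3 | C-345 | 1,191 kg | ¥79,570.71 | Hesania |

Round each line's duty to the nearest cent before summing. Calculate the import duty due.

¥142,814.03

Line 1 (V-178, Merar, 1,710 units, ¥317,478.60):
Base rate for V-178 is ¥7.81/unit.
Additional duty on V-178 from Merar: +39.9% ad valorem. Applied ad valorem rate = 39.9%.
Duty = ¥317,478.60 × 39.9% + 1,710 × ¥7.81 = ¥140,029.06.
Line 2 (V-706, Orova, 1,581 units, ¥140,155.65):
Base rate for V-706 is 6.5%.
Origin Orova qualifies under the Casmark–Orova agreement and V-706 is covered: preferential rate Free applies instead.
The additional-duty order on V-706 targets Merar, not Orova; it does not apply.
Duty = ¥140,155.65 × 0% = ¥0.00.
Line 3 (C-345, Hesania, 1,191 kg, ¥79,570.71):
Base rate for C-345 is 3.5%.
C-345 has an FTA preferential rate, but origin Hesania is not Orova; base rate stands.
Duty = ¥79,570.71 × 3.5% = ¥2,784.97.
Total = ¥140,029.06 + ¥0.00 + ¥2,784.97 = ¥142,814.03.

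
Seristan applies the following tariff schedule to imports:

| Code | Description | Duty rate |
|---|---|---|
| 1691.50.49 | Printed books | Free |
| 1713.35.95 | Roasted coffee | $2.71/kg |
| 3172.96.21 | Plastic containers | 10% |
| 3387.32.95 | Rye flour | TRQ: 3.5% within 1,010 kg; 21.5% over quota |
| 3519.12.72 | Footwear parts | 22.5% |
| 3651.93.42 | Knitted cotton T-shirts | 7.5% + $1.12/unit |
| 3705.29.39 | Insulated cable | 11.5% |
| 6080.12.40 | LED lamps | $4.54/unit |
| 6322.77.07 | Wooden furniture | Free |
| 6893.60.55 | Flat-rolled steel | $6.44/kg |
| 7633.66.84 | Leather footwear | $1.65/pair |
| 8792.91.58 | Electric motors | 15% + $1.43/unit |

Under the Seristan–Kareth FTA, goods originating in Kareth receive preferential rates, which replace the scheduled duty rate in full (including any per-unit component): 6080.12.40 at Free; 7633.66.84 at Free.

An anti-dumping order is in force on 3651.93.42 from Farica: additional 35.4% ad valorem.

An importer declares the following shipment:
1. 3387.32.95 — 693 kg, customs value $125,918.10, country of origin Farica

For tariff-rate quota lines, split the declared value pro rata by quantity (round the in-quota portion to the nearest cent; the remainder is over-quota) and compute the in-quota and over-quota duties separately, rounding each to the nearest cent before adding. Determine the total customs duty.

$4,407.13

Line 1 (3387.32.95, Farica, 693 kg, $125,918.10):
Code 3387.32.95 is under a tariff-rate quota (threshold 1,010 kg). Quantity 693 kg is within the quota, so the in-quota rate 3.5% applies to the full value.
Duty = $125,918.10 × 3.5% = $4,407.13.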